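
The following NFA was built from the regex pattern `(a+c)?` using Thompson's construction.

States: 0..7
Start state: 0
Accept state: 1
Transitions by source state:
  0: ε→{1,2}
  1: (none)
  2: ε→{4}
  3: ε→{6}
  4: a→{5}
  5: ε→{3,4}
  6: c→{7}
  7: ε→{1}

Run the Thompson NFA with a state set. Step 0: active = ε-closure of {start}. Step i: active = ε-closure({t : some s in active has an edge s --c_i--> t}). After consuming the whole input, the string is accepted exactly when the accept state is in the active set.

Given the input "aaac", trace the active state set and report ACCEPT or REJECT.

start: ε-closure({0}) = {0,1,2,4}
'a' @ 1: {3,4,5,6}
'a' @ 2: {3,4,5,6}
'a' @ 3: {3,4,5,6}
'c' @ 4: {1,7}  [accepting]
final: {1,7}; accept 1 in set

Answer: ACCEPT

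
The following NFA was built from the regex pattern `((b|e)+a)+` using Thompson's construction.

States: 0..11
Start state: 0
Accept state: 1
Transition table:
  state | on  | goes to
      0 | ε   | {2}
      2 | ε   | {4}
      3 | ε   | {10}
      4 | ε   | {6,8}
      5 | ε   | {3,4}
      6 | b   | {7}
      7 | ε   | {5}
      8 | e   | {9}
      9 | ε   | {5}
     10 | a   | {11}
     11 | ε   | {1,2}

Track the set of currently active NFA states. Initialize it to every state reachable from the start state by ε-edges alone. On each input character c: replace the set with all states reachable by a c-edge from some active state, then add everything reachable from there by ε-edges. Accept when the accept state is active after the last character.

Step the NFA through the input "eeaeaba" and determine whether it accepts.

Answer: ACCEPT

Trace:
S₀ = ε-closure({0}) = {0,2,4,6,8}
'e' @ 1: {3,4,5,6,8,9,10}
'e' @ 2: {3,4,5,6,8,9,10}
'a' @ 3: {1,2,4,6,8,11}  [accepting]
'e' @ 4: {3,4,5,6,8,9,10}
'a' @ 5: {1,2,4,6,8,11}  [accepting]
'b' @ 6: {3,4,5,6,7,8,10}
'a' @ 7: {1,2,4,6,8,11}  [accepting]
after full input: {1,2,4,6,8,11}  (accept=1 in)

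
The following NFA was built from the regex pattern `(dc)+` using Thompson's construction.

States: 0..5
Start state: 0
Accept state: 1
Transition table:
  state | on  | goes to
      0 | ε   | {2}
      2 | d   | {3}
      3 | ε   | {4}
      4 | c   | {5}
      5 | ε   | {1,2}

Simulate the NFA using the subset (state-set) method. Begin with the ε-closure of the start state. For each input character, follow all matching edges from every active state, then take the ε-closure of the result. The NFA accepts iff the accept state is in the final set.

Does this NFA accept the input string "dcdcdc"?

Answer: ACCEPT

Derivation:
start: ε-closure({0}) = {0,2}
'd' @ 1: {3,4}
'c' @ 2: {1,2,5}  ✓accept
'd' @ 3: {3,4}
'c' @ 4: {1,2,5}  ✓accept
'd' @ 5: {3,4}
'c' @ 6: {1,2,5}  ✓accept
after full input: {1,2,5}  (accept=1 in)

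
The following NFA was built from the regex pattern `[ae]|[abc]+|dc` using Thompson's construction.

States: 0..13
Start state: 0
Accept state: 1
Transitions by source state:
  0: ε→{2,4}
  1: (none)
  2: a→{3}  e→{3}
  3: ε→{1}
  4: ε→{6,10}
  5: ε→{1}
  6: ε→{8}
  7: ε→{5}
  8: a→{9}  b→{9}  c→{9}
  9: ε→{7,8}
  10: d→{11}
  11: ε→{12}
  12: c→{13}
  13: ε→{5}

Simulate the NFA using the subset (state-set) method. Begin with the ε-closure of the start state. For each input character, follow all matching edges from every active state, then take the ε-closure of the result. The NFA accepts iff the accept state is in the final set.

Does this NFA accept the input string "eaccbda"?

Answer: REJECT

Steps:
initial (ε-close {0}): {0,2,4,6,8,10}
'e' @ 1: {1,3}  (accept∈set)
'a' @ 2: {}  — dead — no transitions
rest 'ccbda' ignored (set empty)
final: {}; accept 1 not in set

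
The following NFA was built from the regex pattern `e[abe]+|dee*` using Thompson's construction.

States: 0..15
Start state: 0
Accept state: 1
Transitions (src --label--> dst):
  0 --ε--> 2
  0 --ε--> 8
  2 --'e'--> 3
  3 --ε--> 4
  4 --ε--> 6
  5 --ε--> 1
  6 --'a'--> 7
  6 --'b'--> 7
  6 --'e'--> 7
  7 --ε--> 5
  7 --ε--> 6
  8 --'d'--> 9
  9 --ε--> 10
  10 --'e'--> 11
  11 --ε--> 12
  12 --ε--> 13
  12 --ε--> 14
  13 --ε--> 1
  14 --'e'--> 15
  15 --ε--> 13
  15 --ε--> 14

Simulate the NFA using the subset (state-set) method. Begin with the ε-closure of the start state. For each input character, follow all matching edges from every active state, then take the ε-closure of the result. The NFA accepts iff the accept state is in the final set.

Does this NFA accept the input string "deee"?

initial (ε-close {0}): {0,2,8}
'd' @ 1: {9,10}
'e' @ 2: {1,11,12,13,14}  ✓accept
'e' @ 3: {1,13,14,15}  ✓accept
'e' @ 4: {1,13,14,15}  ✓accept
after full input: {1,13,14,15}  (accept=1 in)

Answer: ACCEPT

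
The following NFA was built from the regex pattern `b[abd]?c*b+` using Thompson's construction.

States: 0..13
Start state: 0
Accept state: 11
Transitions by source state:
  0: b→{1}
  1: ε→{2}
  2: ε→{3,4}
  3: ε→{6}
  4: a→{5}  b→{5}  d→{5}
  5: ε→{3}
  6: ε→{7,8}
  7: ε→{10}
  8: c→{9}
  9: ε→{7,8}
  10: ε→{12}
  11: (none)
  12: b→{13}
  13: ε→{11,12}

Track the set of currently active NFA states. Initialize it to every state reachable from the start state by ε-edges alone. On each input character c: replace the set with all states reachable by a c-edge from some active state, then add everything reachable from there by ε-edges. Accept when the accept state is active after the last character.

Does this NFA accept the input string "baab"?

S₀ = ε-closure({0}) = {0}
'b' @ 1: {1,2,3,4,6,7,8,10,12}
'a' @ 2: {3,5,6,7,8,10,12}
'a' @ 3: {}  — state set empty
rest 'b' ignored (set empty)
after full input: {}  (accept=11 not in)

Answer: REJECT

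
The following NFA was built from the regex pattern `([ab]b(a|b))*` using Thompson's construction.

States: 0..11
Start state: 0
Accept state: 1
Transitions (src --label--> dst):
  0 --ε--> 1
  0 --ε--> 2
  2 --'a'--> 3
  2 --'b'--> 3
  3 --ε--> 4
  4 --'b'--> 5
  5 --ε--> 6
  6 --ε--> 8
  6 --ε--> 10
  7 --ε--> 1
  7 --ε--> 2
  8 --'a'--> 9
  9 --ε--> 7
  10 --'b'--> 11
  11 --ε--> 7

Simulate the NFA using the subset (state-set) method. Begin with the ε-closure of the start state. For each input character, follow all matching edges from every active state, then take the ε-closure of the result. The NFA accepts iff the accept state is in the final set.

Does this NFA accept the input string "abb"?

Answer: ACCEPT

Steps:
S₀ = ε-closure({0}) = {0,1,2}
'a' @ 1: {3,4}
'b' @ 2: {5,6,8,10}
'b' @ 3: {1,2,7,11}  ✓accept
end set {1,2,7,11} — state 1 in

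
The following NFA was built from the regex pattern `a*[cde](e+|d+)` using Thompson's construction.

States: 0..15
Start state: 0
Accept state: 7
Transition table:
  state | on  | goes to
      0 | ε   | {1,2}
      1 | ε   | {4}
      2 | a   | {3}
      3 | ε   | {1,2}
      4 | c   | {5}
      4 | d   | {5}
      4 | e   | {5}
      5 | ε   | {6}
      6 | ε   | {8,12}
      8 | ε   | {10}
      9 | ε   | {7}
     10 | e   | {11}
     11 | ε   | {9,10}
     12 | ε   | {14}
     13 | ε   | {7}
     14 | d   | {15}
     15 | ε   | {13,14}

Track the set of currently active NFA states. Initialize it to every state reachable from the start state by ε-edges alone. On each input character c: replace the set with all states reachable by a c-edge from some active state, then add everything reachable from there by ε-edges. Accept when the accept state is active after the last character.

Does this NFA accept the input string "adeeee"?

start: ε-closure({0}) = {0,1,2,4}
'a' @ 1: {1,2,3,4}
'd' @ 2: {5,6,8,10,12,14}
'e' @ 3: {7,9,10,11}  [accepting]
'e' @ 4: {7,9,10,11}  [accepting]
'e' @ 5: {7,9,10,11}  [accepting]
'e' @ 6: {7,9,10,11}  [accepting]
final: {7,9,10,11}; accept 7 in set

Answer: ACCEPT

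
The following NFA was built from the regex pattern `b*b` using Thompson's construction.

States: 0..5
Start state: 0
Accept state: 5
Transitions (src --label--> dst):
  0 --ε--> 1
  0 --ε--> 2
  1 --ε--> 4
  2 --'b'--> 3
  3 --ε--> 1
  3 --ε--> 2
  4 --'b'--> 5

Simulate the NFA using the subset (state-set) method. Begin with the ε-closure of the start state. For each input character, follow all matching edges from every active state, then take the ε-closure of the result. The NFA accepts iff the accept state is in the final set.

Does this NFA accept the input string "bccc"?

initial (ε-close {0}): {0,1,2,4}
'b' @ 1: {1,2,3,4,5}  (accept∈set)
'c' @ 2: {}  — dead — no transitions
rest 'cc' ignored (set empty)
final: {}; accept 5 not in set

Answer: REJECT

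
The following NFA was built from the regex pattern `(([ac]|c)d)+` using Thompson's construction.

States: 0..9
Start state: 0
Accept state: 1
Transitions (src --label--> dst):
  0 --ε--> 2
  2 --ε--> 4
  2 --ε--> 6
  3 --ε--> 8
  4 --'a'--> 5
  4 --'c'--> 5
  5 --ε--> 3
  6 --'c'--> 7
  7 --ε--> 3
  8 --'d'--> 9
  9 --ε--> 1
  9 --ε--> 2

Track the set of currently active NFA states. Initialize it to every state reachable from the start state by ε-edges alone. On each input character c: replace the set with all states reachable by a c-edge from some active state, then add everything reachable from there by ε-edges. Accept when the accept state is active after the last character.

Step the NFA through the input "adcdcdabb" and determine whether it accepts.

Answer: REJECT

Trace:
S₀ = ε-closure({0}) = {0,2,4,6}
'a' @ 1: {3,5,8}
'd' @ 2: {1,2,4,6,9}  [accepting]
'c' @ 3: {3,5,7,8}
'd' @ 4: {1,2,4,6,9}  [accepting]
'c' @ 5: {3,5,7,8}
'd' @ 6: {1,2,4,6,9}  [accepting]
'a' @ 7: {3,5,8}
'b' @ 8: {}  — no active states
rest 'b' ignored (set empty)
end set {} — state 1 not in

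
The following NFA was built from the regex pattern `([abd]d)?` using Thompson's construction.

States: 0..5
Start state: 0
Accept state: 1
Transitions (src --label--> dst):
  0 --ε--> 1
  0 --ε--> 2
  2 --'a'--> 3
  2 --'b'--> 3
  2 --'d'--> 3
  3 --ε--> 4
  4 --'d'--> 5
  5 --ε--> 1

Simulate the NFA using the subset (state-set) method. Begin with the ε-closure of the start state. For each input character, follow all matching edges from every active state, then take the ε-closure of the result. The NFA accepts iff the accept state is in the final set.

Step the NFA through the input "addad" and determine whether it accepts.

S₀ = ε-closure({0}) = {0,1,2}
'a' @ 1: {3,4}
'd' @ 2: {1,5}  (accept∈set)
'd' @ 3: {}  — dead — no transitions
rest 'ad' ignored (set empty)
final: {}; accept 1 not in set

Answer: REJECT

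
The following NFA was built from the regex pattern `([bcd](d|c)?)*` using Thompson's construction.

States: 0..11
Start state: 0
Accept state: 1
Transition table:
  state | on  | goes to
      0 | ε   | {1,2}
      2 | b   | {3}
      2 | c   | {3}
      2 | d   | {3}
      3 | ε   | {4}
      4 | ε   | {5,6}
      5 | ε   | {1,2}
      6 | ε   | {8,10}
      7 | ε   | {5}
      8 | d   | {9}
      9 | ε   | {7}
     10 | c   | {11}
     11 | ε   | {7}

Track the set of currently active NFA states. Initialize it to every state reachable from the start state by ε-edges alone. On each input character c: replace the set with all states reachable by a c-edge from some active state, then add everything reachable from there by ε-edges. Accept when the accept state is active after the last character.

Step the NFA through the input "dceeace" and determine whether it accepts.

Answer: REJECT

Derivation:
start: ε-closure({0}) = {0,1,2}
'd' @ 1: {1,2,3,4,5,6,8,10}  ✓accept
'c' @ 2: {1,2,3,4,5,6,7,8,10,11}  ✓accept
'e' @ 3: {}  — dead — no transitions
rest 'eace' ignored (set empty)
after full input: {}  (accept=1 not in)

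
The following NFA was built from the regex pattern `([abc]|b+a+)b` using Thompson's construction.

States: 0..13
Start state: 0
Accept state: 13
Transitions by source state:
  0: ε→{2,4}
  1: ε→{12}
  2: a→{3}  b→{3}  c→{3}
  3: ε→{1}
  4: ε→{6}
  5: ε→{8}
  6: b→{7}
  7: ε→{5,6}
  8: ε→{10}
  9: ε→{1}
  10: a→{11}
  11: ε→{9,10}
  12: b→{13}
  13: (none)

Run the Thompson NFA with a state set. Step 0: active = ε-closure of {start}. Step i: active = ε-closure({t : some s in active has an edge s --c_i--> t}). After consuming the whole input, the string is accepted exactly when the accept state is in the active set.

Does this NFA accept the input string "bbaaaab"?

start: ε-closure({0}) = {0,2,4,6}
'b' @ 1: {1,3,5,6,7,8,10,12}
'b' @ 2: {5,6,7,8,10,13}  ✓accept
'a' @ 3: {1,9,10,11,12}
'a' @ 4: {1,9,10,11,12}
'a' @ 5: {1,9,10,11,12}
'a' @ 6: {1,9,10,11,12}
'b' @ 7: {13}  ✓accept
end set {13} — state 13 in

Answer: ACCEPT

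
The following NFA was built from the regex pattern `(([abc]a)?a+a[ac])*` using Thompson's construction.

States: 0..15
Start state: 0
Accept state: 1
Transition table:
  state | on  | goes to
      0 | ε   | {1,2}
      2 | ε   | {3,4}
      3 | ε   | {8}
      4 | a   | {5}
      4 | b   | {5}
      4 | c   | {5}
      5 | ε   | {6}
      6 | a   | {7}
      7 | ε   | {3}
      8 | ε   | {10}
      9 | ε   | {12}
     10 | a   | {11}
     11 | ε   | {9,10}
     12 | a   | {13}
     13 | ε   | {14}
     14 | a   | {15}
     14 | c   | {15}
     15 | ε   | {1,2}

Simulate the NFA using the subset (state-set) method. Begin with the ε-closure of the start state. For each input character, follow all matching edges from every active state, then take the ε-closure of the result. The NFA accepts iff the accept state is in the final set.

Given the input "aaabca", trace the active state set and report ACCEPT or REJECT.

start: ε-closure({0}) = {0,1,2,3,4,8,10}
'a' @ 1: {5,6,9,10,11,12}
'a' @ 2: {3,7,8,9,10,11,12,13,14}
'a' @ 3: {1,2,3,4,8,9,10,11,12,13,14,15}  ✓accept
'b' @ 4: {5,6}
'c' @ 5: {}  — no active states
rest 'a' ignored (set empty)
final: {}; accept 1 not in set

Answer: REJECT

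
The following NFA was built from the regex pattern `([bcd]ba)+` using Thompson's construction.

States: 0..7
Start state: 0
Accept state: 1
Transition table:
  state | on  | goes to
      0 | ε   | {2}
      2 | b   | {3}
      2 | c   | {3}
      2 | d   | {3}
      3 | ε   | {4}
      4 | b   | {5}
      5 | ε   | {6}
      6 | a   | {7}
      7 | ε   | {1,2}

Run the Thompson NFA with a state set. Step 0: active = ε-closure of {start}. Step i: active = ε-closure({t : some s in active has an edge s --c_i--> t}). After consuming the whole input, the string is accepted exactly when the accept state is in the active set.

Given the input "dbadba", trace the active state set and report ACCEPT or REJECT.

initial (ε-close {0}): {0,2}
'd' @ 1: {3,4}
'b' @ 2: {5,6}
'a' @ 3: {1,2,7}  (accept∈set)
'd' @ 4: {3,4}
'b' @ 5: {5,6}
'a' @ 6: {1,2,7}  (accept∈set)
final: {1,2,7}; accept 1 in set

Answer: ACCEPT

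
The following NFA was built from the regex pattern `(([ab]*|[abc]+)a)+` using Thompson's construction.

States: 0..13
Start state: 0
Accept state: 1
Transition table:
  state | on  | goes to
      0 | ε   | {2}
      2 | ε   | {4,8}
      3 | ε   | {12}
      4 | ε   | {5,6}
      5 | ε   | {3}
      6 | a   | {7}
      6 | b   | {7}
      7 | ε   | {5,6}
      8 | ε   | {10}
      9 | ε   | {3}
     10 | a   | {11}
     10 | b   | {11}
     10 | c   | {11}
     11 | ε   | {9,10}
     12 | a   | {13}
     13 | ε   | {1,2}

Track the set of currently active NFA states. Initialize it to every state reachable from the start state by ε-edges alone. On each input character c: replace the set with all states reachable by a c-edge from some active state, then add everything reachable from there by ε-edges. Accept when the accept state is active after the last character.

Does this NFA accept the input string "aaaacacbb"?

initial (ε-close {0}): {0,2,3,4,5,6,8,10,12}
'a' @ 1: {1,2,3,4,5,6,7,8,9,10,11,12,13}  [accepting]
'a' @ 2: {1,2,3,4,5,6,7,8,9,10,11,12,13}  [accepting]
'a' @ 3: {1,2,3,4,5,6,7,8,9,10,11,12,13}  [accepting]
'a' @ 4: {1,2,3,4,5,6,7,8,9,10,11,12,13}  [accepting]
'c' @ 5: {3,9,10,11,12}
'a' @ 6: {1,2,3,4,5,6,8,9,10,11,12,13}  [accepting]
'c' @ 7: {3,9,10,11,12}
'b' @ 8: {3,9,10,11,12}
'b' @ 9: {3,9,10,11,12}
final: {3,9,10,11,12}; accept 1 not in set

Answer: REJECT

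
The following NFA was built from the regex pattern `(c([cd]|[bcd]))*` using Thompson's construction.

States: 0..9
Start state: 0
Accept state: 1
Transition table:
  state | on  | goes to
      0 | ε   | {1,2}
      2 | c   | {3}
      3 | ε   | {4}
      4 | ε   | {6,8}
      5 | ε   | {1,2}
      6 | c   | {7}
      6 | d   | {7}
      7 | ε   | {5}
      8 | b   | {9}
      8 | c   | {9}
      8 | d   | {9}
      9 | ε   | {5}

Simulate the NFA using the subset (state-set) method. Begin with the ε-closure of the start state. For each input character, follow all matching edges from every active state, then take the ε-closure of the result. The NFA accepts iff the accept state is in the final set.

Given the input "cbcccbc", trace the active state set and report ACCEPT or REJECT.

S₀ = ε-closure({0}) = {0,1,2}
'c' @ 1: {3,4,6,8}
'b' @ 2: {1,2,5,9}  ✓accept
'c' @ 3: {3,4,6,8}
'c' @ 4: {1,2,5,7,9}  ✓accept
'c' @ 5: {3,4,6,8}
'b' @ 6: {1,2,5,9}  ✓accept
'c' @ 7: {3,4,6,8}
after full input: {3,4,6,8}  (accept=1 not in)

Answer: REJECT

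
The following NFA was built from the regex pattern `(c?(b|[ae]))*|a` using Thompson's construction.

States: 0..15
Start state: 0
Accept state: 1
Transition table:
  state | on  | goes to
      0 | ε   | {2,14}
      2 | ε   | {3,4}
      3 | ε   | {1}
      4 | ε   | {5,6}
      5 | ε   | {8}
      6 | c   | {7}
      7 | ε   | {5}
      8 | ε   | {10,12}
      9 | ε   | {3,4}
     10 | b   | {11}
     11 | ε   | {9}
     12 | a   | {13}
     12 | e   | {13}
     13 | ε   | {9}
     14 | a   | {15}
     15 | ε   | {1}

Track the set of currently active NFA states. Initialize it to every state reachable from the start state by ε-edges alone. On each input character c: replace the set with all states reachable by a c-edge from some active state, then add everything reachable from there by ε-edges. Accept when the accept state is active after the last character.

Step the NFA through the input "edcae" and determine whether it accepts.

initial (ε-close {0}): {0,1,2,3,4,5,6,8,10,12,14}
'e' @ 1: {1,3,4,5,6,8,9,10,12,13}  ✓accept
'd' @ 2: {}  — no active states
rest 'cae' ignored (set empty)
end set {} — state 1 not in

Answer: REJECT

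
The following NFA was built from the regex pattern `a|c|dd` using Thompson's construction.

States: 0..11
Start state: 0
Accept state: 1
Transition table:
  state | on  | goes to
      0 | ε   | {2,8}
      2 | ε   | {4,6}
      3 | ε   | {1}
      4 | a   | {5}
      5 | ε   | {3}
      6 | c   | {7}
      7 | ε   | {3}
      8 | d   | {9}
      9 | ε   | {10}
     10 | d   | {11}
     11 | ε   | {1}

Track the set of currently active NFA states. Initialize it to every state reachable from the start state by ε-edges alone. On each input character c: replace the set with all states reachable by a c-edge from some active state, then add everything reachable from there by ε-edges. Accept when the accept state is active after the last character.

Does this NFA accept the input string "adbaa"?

initial (ε-close {0}): {0,2,4,6,8}
'a' @ 1: {1,3,5}  ✓accept
'd' @ 2: {}  — state set empty
rest 'baa' ignored (set empty)
after full input: {}  (accept=1 not in)

Answer: REJECT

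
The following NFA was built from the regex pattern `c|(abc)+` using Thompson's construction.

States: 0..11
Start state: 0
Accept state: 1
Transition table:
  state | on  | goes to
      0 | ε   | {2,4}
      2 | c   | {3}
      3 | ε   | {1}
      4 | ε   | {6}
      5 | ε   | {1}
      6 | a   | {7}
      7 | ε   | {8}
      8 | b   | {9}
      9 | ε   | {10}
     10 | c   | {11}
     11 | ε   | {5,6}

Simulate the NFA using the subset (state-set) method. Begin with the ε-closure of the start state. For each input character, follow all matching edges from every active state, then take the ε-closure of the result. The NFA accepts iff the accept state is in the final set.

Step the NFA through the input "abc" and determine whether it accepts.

initial (ε-close {0}): {0,2,4,6}
'a' @ 1: {7,8}
'b' @ 2: {9,10}
'c' @ 3: {1,5,6,11}  [accepting]
final: {1,5,6,11}; accept 1 in set

Answer: ACCEPT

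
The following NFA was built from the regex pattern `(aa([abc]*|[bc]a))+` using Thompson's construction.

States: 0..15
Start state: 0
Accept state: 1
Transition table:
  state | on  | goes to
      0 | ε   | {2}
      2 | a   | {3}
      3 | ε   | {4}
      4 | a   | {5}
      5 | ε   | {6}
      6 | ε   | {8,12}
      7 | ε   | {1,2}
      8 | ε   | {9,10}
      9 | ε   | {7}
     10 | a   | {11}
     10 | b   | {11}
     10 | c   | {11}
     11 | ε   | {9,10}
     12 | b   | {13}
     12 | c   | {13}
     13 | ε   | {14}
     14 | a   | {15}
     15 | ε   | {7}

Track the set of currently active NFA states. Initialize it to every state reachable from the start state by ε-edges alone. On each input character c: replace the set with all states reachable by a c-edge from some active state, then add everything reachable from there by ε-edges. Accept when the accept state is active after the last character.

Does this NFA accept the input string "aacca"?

S₀ = ε-closure({0}) = {0,2}
'a' @ 1: {3,4}
'a' @ 2: {1,2,5,6,7,8,9,10,12}  ✓accept
'c' @ 3: {1,2,7,9,10,11,13,14}  ✓accept
'c' @ 4: {1,2,7,9,10,11}  ✓accept
'a' @ 5: {1,2,3,4,7,9,10,11}  ✓accept
final: {1,2,3,4,7,9,10,11}; accept 1 in set

Answer: ACCEPT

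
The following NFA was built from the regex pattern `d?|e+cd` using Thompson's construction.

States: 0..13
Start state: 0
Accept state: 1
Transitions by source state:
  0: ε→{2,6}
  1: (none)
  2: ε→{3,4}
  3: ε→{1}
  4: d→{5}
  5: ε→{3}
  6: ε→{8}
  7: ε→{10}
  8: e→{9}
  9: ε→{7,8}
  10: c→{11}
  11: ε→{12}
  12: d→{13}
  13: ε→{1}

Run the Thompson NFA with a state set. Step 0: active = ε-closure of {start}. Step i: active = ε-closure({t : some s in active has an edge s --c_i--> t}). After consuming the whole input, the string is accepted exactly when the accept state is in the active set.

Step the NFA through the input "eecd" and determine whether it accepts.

Answer: ACCEPT

Steps:
initial (ε-close {0}): {0,1,2,3,4,6,8}
'e' @ 1: {7,8,9,10}
'e' @ 2: {7,8,9,10}
'c' @ 3: {11,12}
'd' @ 4: {1,13}  ✓accept
after full input: {1,13}  (accept=1 in)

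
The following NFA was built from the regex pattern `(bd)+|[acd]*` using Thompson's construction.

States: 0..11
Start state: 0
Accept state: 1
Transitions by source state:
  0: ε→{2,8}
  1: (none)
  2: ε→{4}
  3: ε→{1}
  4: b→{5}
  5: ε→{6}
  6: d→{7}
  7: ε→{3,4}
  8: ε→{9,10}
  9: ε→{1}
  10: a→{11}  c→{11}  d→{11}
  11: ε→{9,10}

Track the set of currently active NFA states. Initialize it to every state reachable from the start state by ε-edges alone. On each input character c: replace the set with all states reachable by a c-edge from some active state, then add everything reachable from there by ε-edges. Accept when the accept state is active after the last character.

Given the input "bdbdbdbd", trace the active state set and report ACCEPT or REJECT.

S₀ = ε-closure({0}) = {0,1,2,4,8,9,10}
'b' @ 1: {5,6}
'd' @ 2: {1,3,4,7}  ✓accept
'b' @ 3: {5,6}
'd' @ 4: {1,3,4,7}  ✓accept
'b' @ 5: {5,6}
'd' @ 6: {1,3,4,7}  ✓accept
'b' @ 7: {5,6}
'd' @ 8: {1,3,4,7}  ✓accept
end set {1,3,4,7} — state 1 in

Answer: ACCEPT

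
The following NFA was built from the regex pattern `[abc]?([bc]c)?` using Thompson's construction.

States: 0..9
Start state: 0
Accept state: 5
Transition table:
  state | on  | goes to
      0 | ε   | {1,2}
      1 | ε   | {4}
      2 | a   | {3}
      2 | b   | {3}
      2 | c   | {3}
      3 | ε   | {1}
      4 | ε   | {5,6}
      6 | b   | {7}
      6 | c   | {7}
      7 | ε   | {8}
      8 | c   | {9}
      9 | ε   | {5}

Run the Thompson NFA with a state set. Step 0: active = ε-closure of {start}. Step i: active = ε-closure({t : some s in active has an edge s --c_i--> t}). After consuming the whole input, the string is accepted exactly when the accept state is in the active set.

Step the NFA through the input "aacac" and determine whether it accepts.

initial (ε-close {0}): {0,1,2,4,5,6}
'a' @ 1: {1,3,4,5,6}  [accepting]
'a' @ 2: {}  — state set empty
rest 'cac' ignored (set empty)
end set {} — state 5 not in

Answer: REJECT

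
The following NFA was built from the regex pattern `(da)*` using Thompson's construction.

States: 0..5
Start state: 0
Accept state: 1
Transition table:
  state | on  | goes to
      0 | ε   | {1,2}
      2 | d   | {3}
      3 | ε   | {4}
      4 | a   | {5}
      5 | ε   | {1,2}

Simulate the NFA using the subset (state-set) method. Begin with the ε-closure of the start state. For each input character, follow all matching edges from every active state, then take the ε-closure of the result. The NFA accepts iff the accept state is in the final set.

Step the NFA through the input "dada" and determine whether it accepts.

start: ε-closure({0}) = {0,1,2}
'd' @ 1: {3,4}
'a' @ 2: {1,2,5}  [accepting]
'd' @ 3: {3,4}
'a' @ 4: {1,2,5}  [accepting]
final: {1,2,5}; accept 1 in set

Answer: ACCEPT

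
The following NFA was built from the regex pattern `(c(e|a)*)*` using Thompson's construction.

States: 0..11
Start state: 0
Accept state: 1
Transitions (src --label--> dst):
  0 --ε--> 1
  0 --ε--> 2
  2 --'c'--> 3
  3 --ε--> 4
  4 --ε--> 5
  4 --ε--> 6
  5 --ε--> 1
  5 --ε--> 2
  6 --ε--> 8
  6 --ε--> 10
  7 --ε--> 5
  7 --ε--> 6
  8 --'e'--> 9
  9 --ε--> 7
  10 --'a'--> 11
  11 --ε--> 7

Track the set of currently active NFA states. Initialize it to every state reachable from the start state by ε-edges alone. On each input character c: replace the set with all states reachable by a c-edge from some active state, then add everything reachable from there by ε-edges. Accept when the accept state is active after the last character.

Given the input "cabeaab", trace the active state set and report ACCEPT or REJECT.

Answer: REJECT

Trace:
start: ε-closure({0}) = {0,1,2}
'c' @ 1: {1,2,3,4,5,6,8,10}  ✓accept
'a' @ 2: {1,2,5,6,7,8,10,11}  ✓accept
'b' @ 3: {}  — dead — no transitions
rest 'eaab' ignored (set empty)
final: {}; accept 1 not in set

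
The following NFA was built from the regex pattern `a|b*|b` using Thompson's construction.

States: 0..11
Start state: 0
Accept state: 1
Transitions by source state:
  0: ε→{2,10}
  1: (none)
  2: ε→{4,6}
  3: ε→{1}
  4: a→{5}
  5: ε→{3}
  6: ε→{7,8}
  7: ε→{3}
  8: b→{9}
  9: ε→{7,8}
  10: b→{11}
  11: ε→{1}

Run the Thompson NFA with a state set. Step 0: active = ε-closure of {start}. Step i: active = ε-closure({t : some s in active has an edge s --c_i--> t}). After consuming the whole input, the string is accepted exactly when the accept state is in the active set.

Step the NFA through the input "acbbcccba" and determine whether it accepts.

start: ε-closure({0}) = {0,1,2,3,4,6,7,8,10}
'a' @ 1: {1,3,5}  ✓accept
'c' @ 2: {}  — dead — no transitions
rest 'bbcccba' ignored (set empty)
after full input: {}  (accept=1 not in)

Answer: REJECT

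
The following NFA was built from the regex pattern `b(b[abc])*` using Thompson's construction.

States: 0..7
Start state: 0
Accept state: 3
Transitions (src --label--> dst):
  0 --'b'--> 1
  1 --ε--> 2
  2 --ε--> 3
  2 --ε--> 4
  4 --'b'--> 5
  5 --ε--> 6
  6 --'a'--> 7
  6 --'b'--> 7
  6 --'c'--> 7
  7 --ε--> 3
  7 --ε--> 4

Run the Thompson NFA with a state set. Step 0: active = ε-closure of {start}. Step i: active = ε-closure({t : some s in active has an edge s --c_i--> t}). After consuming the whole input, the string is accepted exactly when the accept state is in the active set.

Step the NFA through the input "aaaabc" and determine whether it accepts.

Answer: REJECT

Trace:
S₀ = ε-closure({0}) = {0}
'a' @ 1: {}  — dead — no transitions
rest 'aaabc' ignored (set empty)
after full input: {}  (accept=3 not in)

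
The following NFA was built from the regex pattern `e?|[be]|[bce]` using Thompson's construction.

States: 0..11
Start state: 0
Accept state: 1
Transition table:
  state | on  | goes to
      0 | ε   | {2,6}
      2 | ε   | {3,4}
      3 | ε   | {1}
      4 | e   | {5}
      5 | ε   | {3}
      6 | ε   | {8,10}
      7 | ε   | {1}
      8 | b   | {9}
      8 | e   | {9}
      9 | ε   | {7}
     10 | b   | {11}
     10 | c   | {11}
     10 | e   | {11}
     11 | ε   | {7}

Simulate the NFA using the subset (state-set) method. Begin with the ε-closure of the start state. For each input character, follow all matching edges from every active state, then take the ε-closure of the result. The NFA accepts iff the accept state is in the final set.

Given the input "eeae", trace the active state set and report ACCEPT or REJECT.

Answer: REJECT

Trace:
start: ε-closure({0}) = {0,1,2,3,4,6,8,10}
'e' @ 1: {1,3,5,7,9,11}  (accept∈set)
'e' @ 2: {}  — state set empty
rest 'ae' ignored (set empty)
final: {}; accept 1 not in set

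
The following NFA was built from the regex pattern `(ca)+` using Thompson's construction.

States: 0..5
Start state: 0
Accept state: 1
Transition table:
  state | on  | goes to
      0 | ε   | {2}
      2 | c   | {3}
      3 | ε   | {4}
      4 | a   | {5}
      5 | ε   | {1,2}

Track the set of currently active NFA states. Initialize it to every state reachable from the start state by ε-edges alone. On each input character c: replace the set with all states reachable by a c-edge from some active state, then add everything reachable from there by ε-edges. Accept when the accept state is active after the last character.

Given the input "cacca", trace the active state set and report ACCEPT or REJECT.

Answer: REJECT

Derivation:
start: ε-closure({0}) = {0,2}
'c' @ 1: {3,4}
'a' @ 2: {1,2,5}  [accepting]
'c' @ 3: {3,4}
'c' @ 4: {}  — no active states
rest 'a' ignored (set empty)
end set {} — state 1 not in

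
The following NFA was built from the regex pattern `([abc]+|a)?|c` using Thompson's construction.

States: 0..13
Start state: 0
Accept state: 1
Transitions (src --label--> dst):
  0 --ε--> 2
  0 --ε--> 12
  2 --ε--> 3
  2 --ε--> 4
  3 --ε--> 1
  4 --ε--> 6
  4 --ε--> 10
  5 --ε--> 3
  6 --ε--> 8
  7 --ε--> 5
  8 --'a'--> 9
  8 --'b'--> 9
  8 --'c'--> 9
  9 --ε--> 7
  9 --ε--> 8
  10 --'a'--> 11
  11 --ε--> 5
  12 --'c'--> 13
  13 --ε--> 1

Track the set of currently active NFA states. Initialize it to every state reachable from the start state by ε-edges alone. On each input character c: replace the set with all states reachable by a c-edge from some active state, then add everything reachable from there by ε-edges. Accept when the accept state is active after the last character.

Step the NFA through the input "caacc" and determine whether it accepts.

initial (ε-close {0}): {0,1,2,3,4,6,8,10,12}
'c' @ 1: {1,3,5,7,8,9,13}  (accept∈set)
'a' @ 2: {1,3,5,7,8,9}  (accept∈set)
'a' @ 3: {1,3,5,7,8,9}  (accept∈set)
'c' @ 4: {1,3,5,7,8,9}  (accept∈set)
'c' @ 5: {1,3,5,7,8,9}  (accept∈set)
end set {1,3,5,7,8,9} — state 1 in

Answer: ACCEPT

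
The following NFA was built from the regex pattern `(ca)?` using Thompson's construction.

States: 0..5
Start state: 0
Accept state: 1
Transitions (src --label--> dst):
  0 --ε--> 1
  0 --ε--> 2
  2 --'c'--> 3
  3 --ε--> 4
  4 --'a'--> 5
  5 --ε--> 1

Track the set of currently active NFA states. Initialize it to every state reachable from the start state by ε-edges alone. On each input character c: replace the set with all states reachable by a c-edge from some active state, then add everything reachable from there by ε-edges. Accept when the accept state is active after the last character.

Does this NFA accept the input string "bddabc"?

Answer: REJECT

Derivation:
start: ε-closure({0}) = {0,1,2}
'b' @ 1: {}  — state set empty
rest 'ddabc' ignored (set empty)
final: {}; accept 1 not in set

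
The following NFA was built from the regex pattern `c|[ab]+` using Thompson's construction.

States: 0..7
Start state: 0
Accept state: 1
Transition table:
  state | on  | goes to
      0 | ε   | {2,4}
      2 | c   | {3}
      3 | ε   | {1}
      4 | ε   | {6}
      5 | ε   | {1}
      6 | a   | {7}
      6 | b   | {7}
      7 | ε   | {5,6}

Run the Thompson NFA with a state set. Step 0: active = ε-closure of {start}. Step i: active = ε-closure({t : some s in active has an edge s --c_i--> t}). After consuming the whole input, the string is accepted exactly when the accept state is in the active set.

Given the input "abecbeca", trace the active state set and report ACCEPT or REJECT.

Answer: REJECT

Steps:
S₀ = ε-closure({0}) = {0,2,4,6}
'a' @ 1: {1,5,6,7}  ✓accept
'b' @ 2: {1,5,6,7}  ✓accept
'e' @ 3: {}  — no active states
rest 'cbeca' ignored (set empty)
end set {} — state 1 not in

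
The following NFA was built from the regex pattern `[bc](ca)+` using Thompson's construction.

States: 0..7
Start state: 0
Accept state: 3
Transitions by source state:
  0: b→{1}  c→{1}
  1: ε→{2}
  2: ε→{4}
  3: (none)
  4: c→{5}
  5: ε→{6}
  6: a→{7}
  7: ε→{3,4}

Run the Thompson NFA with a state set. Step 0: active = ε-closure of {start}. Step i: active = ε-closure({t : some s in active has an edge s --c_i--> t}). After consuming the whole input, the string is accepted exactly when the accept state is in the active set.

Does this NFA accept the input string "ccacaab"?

S₀ = ε-closure({0}) = {0}
'c' @ 1: {1,2,4}
'c' @ 2: {5,6}
'a' @ 3: {3,4,7}  [accepting]
'c' @ 4: {5,6}
'a' @ 5: {3,4,7}  [accepting]
'a' @ 6: {}  — dead — no transitions
rest 'b' ignored (set empty)
final: {}; accept 3 not in set

Answer: REJECT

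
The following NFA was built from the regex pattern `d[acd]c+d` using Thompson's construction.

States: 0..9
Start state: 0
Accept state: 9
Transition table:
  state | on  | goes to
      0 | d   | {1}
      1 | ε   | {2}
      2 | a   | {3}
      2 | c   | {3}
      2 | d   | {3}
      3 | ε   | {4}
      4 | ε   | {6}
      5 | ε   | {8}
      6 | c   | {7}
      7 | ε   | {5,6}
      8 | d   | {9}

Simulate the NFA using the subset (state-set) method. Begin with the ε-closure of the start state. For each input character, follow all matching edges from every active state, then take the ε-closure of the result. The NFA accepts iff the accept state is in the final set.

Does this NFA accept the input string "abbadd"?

Answer: REJECT

Trace:
initial (ε-close {0}): {0}
'a' @ 1: {}  — no active states
rest 'bbadd' ignored (set empty)
final: {}; accept 9 not in set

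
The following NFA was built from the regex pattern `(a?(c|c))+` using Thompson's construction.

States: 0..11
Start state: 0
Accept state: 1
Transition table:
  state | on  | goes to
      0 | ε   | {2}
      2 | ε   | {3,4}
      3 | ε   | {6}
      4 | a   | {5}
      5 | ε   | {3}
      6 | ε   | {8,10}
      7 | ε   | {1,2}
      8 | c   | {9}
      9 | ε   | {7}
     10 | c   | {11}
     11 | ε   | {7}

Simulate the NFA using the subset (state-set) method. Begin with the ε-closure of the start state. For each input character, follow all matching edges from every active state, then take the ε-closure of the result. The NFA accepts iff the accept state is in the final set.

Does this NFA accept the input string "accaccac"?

Answer: ACCEPT

Steps:
initial (ε-close {0}): {0,2,3,4,6,8,10}
'a' @ 1: {3,5,6,8,10}
'c' @ 2: {1,2,3,4,6,7,8,9,10,11}  ✓accept
'c' @ 3: {1,2,3,4,6,7,8,9,10,11}  ✓accept
'a' @ 4: {3,5,6,8,10}
'c' @ 5: {1,2,3,4,6,7,8,9,10,11}  ✓accept
'c' @ 6: {1,2,3,4,6,7,8,9,10,11}  ✓accept
'a' @ 7: {3,5,6,8,10}
'c' @ 8: {1,2,3,4,6,7,8,9,10,11}  ✓accept
final: {1,2,3,4,6,7,8,9,10,11}; accept 1 in set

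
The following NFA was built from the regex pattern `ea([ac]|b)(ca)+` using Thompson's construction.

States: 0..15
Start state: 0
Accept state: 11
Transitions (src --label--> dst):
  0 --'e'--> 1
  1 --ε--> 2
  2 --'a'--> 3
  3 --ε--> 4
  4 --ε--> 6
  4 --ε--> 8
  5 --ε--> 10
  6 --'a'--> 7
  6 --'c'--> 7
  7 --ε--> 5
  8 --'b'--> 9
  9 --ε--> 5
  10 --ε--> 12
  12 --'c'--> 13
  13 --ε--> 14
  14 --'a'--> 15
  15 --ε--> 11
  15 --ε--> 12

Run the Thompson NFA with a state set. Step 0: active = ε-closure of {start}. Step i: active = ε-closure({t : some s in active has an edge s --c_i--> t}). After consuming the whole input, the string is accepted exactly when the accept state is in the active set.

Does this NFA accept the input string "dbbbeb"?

Answer: REJECT

Derivation:
S₀ = ε-closure({0}) = {0}
'd' @ 1: {}  — state set empty
rest 'bbbeb' ignored (set empty)
after full input: {}  (accept=11 not in)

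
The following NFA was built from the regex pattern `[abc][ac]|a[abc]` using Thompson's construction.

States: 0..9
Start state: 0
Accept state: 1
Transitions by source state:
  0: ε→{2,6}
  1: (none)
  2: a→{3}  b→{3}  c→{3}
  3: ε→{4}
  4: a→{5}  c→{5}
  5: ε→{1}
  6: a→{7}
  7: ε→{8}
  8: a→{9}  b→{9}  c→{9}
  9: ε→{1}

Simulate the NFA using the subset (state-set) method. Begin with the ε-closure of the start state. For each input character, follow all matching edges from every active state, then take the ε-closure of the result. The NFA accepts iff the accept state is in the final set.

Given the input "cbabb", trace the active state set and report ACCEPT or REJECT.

S₀ = ε-closure({0}) = {0,2,6}
'c' @ 1: {3,4}
'b' @ 2: {}  — no active states
rest 'abb' ignored (set empty)
after full input: {}  (accept=1 not in)

Answer: REJECT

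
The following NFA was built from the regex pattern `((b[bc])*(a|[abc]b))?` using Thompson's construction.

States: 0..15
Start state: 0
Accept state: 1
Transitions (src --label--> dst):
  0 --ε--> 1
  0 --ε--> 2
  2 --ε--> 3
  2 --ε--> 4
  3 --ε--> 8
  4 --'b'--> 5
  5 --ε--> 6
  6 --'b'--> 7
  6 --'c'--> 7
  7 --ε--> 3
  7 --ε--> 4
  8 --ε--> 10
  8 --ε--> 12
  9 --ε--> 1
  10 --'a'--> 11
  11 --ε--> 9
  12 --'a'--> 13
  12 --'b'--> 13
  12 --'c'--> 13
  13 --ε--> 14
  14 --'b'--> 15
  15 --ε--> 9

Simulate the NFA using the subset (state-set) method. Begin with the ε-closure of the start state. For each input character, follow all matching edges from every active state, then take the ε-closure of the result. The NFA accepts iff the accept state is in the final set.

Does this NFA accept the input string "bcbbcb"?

initial (ε-close {0}): {0,1,2,3,4,8,10,12}
'b' @ 1: {5,6,13,14}
'c' @ 2: {3,4,7,8,10,12}
'b' @ 3: {5,6,13,14}
'b' @ 4: {1,3,4,7,8,9,10,12,15}  ✓accept
'c' @ 5: {13,14}
'b' @ 6: {1,9,15}  ✓accept
final: {1,9,15}; accept 1 in set

Answer: ACCEPT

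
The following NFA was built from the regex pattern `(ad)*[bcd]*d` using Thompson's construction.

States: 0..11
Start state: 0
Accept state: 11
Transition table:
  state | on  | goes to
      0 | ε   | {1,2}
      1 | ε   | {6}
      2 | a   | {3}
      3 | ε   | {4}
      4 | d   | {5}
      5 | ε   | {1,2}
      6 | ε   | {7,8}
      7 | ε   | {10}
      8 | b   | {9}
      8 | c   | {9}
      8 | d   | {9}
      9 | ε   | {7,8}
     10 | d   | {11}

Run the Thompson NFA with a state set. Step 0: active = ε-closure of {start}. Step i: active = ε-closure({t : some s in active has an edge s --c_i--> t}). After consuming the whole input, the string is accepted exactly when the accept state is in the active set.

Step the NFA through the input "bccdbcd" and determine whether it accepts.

S₀ = ε-closure({0}) = {0,1,2,6,7,8,10}
'b' @ 1: {7,8,9,10}
'c' @ 2: {7,8,9,10}
'c' @ 3: {7,8,9,10}
'd' @ 4: {7,8,9,10,11}  ✓accept
'b' @ 5: {7,8,9,10}
'c' @ 6: {7,8,9,10}
'd' @ 7: {7,8,9,10,11}  ✓accept
after full input: {7,8,9,10,11}  (accept=11 in)

Answer: ACCEPT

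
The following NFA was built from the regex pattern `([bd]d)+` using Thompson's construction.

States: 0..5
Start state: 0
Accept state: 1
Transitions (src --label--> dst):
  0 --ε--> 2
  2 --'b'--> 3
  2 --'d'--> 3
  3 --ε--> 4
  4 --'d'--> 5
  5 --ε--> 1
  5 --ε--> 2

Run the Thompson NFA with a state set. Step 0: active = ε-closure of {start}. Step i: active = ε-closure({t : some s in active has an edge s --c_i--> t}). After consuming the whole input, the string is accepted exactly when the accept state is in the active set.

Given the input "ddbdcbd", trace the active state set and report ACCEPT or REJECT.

Answer: REJECT

Trace:
initial (ε-close {0}): {0,2}
'd' @ 1: {3,4}
'd' @ 2: {1,2,5}  ✓accept
'b' @ 3: {3,4}
'd' @ 4: {1,2,5}  ✓accept
'c' @ 5: {}  — no active states
rest 'bd' ignored (set empty)
after full input: {}  (accept=1 not in)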